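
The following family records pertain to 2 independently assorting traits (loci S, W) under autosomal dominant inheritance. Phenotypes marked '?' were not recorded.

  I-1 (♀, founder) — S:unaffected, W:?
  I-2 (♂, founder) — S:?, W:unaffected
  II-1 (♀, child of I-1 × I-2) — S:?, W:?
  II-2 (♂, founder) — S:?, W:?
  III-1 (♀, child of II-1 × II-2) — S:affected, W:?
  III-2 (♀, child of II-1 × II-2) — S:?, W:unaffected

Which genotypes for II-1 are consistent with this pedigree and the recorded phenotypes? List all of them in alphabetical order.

S/I-1 un ·: ss
S/I-2 ? ·: ss|Ss|SS
S/II-1 ? I-1×I-2: ss|Ss
S/II-2 ? ·: ss|Ss|SS
S/III-1 aff II-1×II-2: Ss|SS
S/III-2 ? II-1×II-2: ss|Ss|SS
⇒ S over [I-1,I-2,II-1,II-2,III-1,III-2]: 30 consistent
W/I-1 ? ·: ww|Ww|WW
W/I-2 un ·: ww
W/II-1 ? I-1×I-2: ww|Ww
W/II-2 ? ·: ww|Ww
W/III-1 ? II-1×II-2: ww|Ww|WW
W/III-2 un II-1×II-2: ww
⇒ W over [I-1,I-2,II-1,II-2,III-1,III-2]: 16 consistent

II-1 ∈ {Ss Ww, Ss ww, ss Ww, ss ww}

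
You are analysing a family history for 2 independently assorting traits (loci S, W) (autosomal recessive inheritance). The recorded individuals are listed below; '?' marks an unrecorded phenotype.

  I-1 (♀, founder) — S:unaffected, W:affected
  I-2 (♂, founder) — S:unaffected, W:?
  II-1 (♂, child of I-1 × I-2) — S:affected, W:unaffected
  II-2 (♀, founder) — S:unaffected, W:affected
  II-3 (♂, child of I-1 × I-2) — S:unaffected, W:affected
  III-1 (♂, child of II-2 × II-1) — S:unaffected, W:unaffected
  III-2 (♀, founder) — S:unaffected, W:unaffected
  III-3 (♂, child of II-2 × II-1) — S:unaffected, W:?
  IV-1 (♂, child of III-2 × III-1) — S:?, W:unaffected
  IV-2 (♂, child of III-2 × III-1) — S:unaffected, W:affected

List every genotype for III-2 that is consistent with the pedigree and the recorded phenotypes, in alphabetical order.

III-2 ∈ {SS Ww, Ss Ww}

S/I-1 un ·: Ss
S/I-2 un ·: Ss
S/II-1 aff I-1×I-2: ss
S/II-2 un ·: SS|Ss
S/II-3 un I-1×I-2: SS|Ss
S/III-1 un II-2×II-1: Ss
S/III-2 un ·: SS|Ss
S/III-3 un II-2×II-1: Ss
S/IV-1 ? III-2×III-1: SS|Ss|ss
S/IV-2 un III-2×III-1: SS|Ss
⇒ S over [I-1,I-2,II-1,II-2,II-3,III-1,III-2,III-3,IV-1,IV-2]: 40 consistent
W/I-1 aff ·: ww
W/I-2 ? ·: Ww
W/II-1 un I-1×I-2: Ww
W/II-2 aff ·: ww
W/II-3 aff I-1×I-2: ww
W/III-1 un II-2×II-1: Ww
W/III-2 un ·: Ww
W/III-3 ? II-2×II-1: Ww|ww
W/IV-1 un III-2×III-1: WW|Ww
W/IV-2 aff III-2×III-1: ww
⇒ W over [I-1,I-2,II-1,II-2,II-3,III-1,III-2,III-3,IV-1,IV-2]: 4 consistent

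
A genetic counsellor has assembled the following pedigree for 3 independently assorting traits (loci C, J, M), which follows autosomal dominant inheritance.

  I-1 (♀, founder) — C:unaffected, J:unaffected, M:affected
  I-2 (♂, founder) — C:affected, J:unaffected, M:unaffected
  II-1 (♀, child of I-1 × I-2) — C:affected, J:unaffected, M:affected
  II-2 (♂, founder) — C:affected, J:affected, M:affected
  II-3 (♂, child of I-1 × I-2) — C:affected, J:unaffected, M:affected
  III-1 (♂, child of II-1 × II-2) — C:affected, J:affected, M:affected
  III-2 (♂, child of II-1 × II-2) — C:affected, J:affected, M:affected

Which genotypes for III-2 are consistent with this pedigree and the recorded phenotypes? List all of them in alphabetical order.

III-2 ∈ {CC Jj MM, CC Jj Mm, Cc Jj MM, Cc Jj Mm}

C/I-1 un ·: cc
C/I-2 aff ·: Cc|CC
C/II-1 aff I-1×I-2: Cc
C/II-2 aff ·: Cc|CC
C/II-3 aff I-1×I-2: Cc
C/III-1 aff II-1×II-2: Cc|CC
C/III-2 aff II-1×II-2: Cc|CC
⇒ C over [I-1,I-2,II-1,II-2,II-3,III-1,III-2]: 16 consistent
J/I-1 un ·: jj
J/I-2 un ·: jj
J/II-1 un I-1×I-2: jj
J/II-2 aff ·: Jj|JJ
J/II-3 un I-1×I-2: jj
J/III-1 aff II-1×II-2: Jj
J/III-2 aff II-1×II-2: Jj
⇒ J over [I-1,I-2,II-1,II-2,II-3,III-1,III-2]: 2 consistent
M/I-1 aff ·: Mm|MM
M/I-2 un ·: mm
M/II-1 aff I-1×I-2: Mm
M/II-2 aff ·: Mm|MM
M/II-3 aff I-1×I-2: Mm
M/III-1 aff II-1×II-2: Mm|MM
M/III-2 aff II-1×II-2: Mm|MM
⇒ M over [I-1,I-2,II-1,II-2,II-3,III-1,III-2]: 16 consistent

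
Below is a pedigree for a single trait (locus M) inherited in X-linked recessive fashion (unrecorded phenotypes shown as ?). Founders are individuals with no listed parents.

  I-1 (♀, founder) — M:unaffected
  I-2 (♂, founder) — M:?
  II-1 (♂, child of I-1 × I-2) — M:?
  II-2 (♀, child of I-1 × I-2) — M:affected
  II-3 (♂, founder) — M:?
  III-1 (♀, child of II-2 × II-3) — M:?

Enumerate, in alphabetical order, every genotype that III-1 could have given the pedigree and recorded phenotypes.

M/I-1 un ·: X^MX^m
M/I-2 ? ·: X^mY
M/II-1 ? I-1×I-2: X^MY|X^mY
M/II-2 aff I-1×I-2: X^mX^m
M/II-3 ? ·: X^MY|X^mY
M/III-1 ? II-2×II-3: X^MX^m|X^mX^m
⇒ M over [I-1,I-2,II-1,II-2,II-3,III-1]: 4 consistent

III-1 ∈ {X^MX^m, X^mX^m}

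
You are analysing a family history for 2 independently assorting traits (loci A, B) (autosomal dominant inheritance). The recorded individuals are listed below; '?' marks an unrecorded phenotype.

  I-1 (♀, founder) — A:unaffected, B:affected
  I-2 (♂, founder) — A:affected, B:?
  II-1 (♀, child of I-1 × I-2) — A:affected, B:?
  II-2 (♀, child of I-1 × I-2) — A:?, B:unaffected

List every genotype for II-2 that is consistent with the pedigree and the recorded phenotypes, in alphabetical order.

A/I-1 un ·: aa
A/I-2 aff ·: Aa|AA
A/II-1 aff I-1×I-2: Aa
A/II-2 ? I-1×I-2: aa|Aa
⇒ A over [I-1,I-2,II-1,II-2]: 3 consistent
B/I-1 aff ·: Bb
B/I-2 ? ·: bb|Bb
B/II-1 ? I-1×I-2: bb|Bb|BB
B/II-2 un I-1×I-2: bb
⇒ B over [I-1,I-2,II-1,II-2]: 5 consistent

II-2 ∈ {Aa bb, aa bb}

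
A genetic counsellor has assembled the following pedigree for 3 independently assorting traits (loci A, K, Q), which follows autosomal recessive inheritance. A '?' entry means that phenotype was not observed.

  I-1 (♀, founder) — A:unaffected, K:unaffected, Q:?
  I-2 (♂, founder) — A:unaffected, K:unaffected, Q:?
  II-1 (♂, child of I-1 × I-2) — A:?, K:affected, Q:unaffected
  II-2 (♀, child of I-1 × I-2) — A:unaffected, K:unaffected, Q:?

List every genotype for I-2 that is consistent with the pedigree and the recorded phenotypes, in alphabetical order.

A/I-1 un ·: AA|Aa
A/I-2 un ·: AA|Aa
A/II-1 ? I-1×I-2: AA|Aa|aa
A/II-2 un I-1×I-2: AA|Aa
⇒ A over [I-1,I-2,II-1,II-2]: 15 consistent
K/I-1 un ·: Kk
K/I-2 un ·: Kk
K/II-1 aff I-1×I-2: kk
K/II-2 un I-1×I-2: KK|Kk
⇒ K over [I-1,I-2,II-1,II-2]: 2 consistent
Q/I-1 ? ·: QQ|Qq|qq
Q/I-2 ? ·: QQ|Qq|qq
Q/II-1 un I-1×I-2: QQ|Qq
Q/II-2 ? I-1×I-2: QQ|Qq|qq
⇒ Q over [I-1,I-2,II-1,II-2]: 21 consistent

I-2 ∈ {AA Kk QQ, AA Kk Qq, AA Kk qq, Aa Kk QQ, Aa Kk Qq, Aa Kk qq}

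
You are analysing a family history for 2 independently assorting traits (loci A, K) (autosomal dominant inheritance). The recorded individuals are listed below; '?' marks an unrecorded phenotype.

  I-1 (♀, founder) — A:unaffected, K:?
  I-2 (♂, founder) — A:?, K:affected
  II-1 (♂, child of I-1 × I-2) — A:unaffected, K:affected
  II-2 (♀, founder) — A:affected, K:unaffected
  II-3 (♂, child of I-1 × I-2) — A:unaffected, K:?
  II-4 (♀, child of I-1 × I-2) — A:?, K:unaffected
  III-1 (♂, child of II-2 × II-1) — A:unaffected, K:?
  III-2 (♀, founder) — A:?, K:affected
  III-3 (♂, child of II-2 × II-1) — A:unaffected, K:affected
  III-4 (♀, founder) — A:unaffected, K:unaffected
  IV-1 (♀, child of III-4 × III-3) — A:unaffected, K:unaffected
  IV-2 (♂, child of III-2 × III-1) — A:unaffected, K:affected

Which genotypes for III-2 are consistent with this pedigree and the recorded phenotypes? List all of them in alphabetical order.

A/I-1 un ·: aa
A/I-2 ? ·: aa|Aa
A/II-1 un I-1×I-2: aa
A/II-2 aff ·: Aa
A/II-3 un I-1×I-2: aa
A/II-4 ? I-1×I-2: aa|Aa
A/III-1 un II-2×II-1: aa
A/III-2 ? ·: aa|Aa
A/III-3 un II-2×II-1: aa
A/III-4 un ·: aa
A/IV-1 un III-4×III-3: aa
A/IV-2 un III-2×III-1: aa
⇒ A over [I-1,I-2,II-1,II-2,II-3,II-4,III-1,III-2,III-3,III-4,IV-1,IV-2]: 6 consistent
K/I-1 ? ·: kk|Kk
K/I-2 aff ·: Kk
K/II-1 aff I-1×I-2: Kk|KK
K/II-2 un ·: kk
K/II-3 ? I-1×I-2: kk|Kk|KK
K/II-4 un I-1×I-2: kk
K/III-1 ? II-2×II-1: kk|Kk
K/III-2 aff ·: Kk|KK
K/III-3 aff II-2×II-1: Kk
K/III-4 un ·: kk
K/IV-1 un III-4×III-3: kk
K/IV-2 aff III-2×III-1: Kk|KK
⇒ K over [I-1,I-2,II-1,II-2,II-3,II-4,III-1,III-2,III-3,III-4,IV-1,IV-2]: 42 consistent

III-2 ∈ {Aa KK, Aa Kk, aa KK, aa Kk}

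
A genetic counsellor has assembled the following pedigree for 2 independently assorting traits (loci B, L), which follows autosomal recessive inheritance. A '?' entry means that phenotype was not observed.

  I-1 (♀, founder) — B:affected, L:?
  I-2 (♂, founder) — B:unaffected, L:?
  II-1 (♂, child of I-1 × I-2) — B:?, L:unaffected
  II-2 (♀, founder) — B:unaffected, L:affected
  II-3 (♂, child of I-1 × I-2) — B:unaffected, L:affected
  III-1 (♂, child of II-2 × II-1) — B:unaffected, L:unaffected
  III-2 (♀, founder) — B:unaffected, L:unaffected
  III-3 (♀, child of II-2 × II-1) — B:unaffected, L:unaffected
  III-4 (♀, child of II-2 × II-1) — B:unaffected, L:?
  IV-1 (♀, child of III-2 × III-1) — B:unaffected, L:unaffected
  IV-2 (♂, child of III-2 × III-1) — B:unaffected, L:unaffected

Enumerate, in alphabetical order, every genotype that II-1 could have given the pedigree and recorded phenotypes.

B/I-1 aff ·: bb
B/I-2 un ·: BB|Bb
B/II-1 ? I-1×I-2: Bb|bb
B/II-2 un ·: BB|Bb
B/II-3 un I-1×I-2: Bb
B/III-1 un II-2×II-1: BB|Bb
B/III-2 un ·: BB|Bb
B/III-3 un II-2×II-1: BB|Bb
B/III-4 un II-2×II-1: BB|Bb
B/IV-1 un III-2×III-1: BB|Bb
B/IV-2 un III-2×III-1: BB|Bb
⇒ B over [I-1,I-2,II-1,II-2,II-3,III-1,III-2,III-3,III-4,IV-1,IV-2]: 224 consistent
L/I-1 ? ·: Ll|ll
L/I-2 ? ·: Ll|ll
L/II-1 un I-1×I-2: LL|Ll
L/II-2 aff ·: ll
L/II-3 aff I-1×I-2: ll
L/III-1 un II-2×II-1: Ll
L/III-2 un ·: LL|Ll
L/III-3 un II-2×II-1: Ll
L/III-4 ? II-2×II-1: Ll|ll
L/IV-1 un III-2×III-1: LL|Ll
L/IV-2 un III-2×III-1: LL|Ll
⇒ L over [I-1,I-2,II-1,II-2,II-3,III-1,III-2,III-3,III-4,IV-1,IV-2]: 56 consistent

II-1 ∈ {Bb LL, Bb Ll, bb LL, bb Ll}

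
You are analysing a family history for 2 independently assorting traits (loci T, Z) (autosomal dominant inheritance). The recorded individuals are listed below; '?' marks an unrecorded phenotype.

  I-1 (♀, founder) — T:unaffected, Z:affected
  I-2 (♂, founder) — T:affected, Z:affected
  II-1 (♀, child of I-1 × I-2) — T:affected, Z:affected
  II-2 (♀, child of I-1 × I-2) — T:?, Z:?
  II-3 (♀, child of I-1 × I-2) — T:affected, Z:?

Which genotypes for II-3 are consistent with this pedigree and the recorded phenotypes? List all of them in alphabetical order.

T/I-1 un ·: tt
T/I-2 aff ·: Tt|TT
T/II-1 aff I-1×I-2: Tt
T/II-2 ? I-1×I-2: tt|Tt
T/II-3 aff I-1×I-2: Tt
⇒ T over [I-1,I-2,II-1,II-2,II-3]: 3 consistent
Z/I-1 aff ·: Zz|ZZ
Z/I-2 aff ·: Zz|ZZ
Z/II-1 aff I-1×I-2: Zz|ZZ
Z/II-2 ? I-1×I-2: zz|Zz|ZZ
Z/II-3 ? I-1×I-2: zz|Zz|ZZ
⇒ Z over [I-1,I-2,II-1,II-2,II-3]: 35 consistent

II-3 ∈ {Tt ZZ, Tt Zz, Tt zz}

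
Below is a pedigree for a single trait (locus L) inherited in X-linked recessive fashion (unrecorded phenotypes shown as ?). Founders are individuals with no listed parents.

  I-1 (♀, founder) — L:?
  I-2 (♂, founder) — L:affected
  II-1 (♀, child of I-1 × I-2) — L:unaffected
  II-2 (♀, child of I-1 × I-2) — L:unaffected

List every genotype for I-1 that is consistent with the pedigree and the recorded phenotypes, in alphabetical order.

L/I-1 ? ·: X^LX^L|X^LX^l
L/I-2 aff ·: X^lY
L/II-1 un I-1×I-2: X^LX^l
L/II-2 un I-1×I-2: X^LX^l
⇒ L over [I-1,I-2,II-1,II-2]: 2 consistent

I-1 ∈ {X^LX^L, X^LX^l}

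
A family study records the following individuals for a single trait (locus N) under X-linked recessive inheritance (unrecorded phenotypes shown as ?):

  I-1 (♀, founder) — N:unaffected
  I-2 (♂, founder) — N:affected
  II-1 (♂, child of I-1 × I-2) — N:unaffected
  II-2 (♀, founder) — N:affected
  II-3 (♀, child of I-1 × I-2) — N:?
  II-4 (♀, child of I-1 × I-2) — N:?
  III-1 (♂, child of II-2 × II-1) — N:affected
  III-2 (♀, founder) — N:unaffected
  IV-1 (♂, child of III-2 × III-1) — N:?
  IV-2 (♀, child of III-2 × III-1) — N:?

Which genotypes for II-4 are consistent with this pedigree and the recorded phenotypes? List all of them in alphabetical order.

II-4 ∈ {X^NX^n, X^nX^n}

N/I-1 un ·: X^NX^N|X^NX^n
N/I-2 aff ·: X^nY
N/II-1 un I-1×I-2: X^NY
N/II-2 aff ·: X^nX^n
N/II-3 ? I-1×I-2: X^NX^n|X^nX^n
N/II-4 ? I-1×I-2: X^NX^n|X^nX^n
N/III-1 aff II-2×II-1: X^nY
N/III-2 un ·: X^NX^N|X^NX^n
N/IV-1 ? III-2×III-1: X^NY|X^nY
N/IV-2 ? III-2×III-1: X^NX^n|X^nX^n
⇒ N over [I-1,I-2,II-1,II-2,II-3,II-4,III-1,III-2,IV-1,IV-2]: 25 consistent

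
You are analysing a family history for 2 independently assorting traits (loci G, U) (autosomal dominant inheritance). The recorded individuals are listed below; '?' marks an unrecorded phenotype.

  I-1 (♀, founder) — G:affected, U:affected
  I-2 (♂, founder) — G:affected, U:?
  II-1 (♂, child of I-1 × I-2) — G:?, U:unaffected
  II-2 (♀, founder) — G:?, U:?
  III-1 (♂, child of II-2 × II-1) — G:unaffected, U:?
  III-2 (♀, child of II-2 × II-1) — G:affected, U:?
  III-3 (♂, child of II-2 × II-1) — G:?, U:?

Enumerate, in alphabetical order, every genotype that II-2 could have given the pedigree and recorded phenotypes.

G/I-1 aff ·: Gg|GG
G/I-2 aff ·: Gg|GG
G/II-1 ? I-1×I-2: gg|Gg
G/II-2 ? ·: gg|Gg
G/III-1 un II-2×II-1: gg
G/III-2 aff II-2×II-1: Gg|GG
G/III-3 ? II-2×II-1: gg|Gg|GG
⇒ G over [I-1,I-2,II-1,II-2,III-1,III-2,III-3]: 26 consistent
U/I-1 aff ·: Uu
U/I-2 ? ·: uu|Uu
U/II-1 un I-1×I-2: uu
U/II-2 ? ·: uu|Uu|UU
U/III-1 ? II-2×II-1: uu|Uu
U/III-2 ? II-2×II-1: uu|Uu
U/III-3 ? II-2×II-1: uu|Uu
⇒ U over [I-1,I-2,II-1,II-2,III-1,III-2,III-3]: 20 consistent

II-2 ∈ {Gg UU, Gg Uu, Gg uu, gg UU, gg Uu, gg uu}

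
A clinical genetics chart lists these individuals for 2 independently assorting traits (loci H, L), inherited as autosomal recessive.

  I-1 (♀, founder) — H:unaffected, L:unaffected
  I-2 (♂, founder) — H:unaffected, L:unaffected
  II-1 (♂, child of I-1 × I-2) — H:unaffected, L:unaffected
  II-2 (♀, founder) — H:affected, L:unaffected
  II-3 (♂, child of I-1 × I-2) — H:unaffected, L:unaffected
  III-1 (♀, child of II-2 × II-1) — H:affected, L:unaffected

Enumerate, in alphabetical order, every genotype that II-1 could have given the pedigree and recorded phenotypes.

H/I-1 un ·: HH|Hh
H/I-2 un ·: HH|Hh
H/II-1 un I-1×I-2: Hh
H/II-2 aff ·: hh
H/II-3 un I-1×I-2: HH|Hh
H/III-1 aff II-2×II-1: hh
⇒ H over [I-1,I-2,II-1,II-2,II-3,III-1]: 6 consistent
L/I-1 un ·: LL|Ll
L/I-2 un ·: LL|Ll
L/II-1 un I-1×I-2: LL|Ll
L/II-2 un ·: LL|Ll
L/II-3 un I-1×I-2: LL|Ll
L/III-1 un II-2×II-1: LL|Ll
⇒ L over [I-1,I-2,II-1,II-2,II-3,III-1]: 45 consistent

II-1 ∈ {Hh LL, Hh Ll}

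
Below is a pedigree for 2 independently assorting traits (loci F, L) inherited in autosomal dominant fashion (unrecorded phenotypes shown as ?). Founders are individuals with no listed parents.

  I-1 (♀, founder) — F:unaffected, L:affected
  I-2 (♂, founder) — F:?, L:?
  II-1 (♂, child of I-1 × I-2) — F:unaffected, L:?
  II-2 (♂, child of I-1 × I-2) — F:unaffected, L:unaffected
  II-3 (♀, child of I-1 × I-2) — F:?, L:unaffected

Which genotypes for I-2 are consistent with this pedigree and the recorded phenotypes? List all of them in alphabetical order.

I-2 ∈ {Ff Ll, Ff ll, ff Ll, ff ll}

F/I-1 un ·: ff
F/I-2 ? ·: ff|Ff
F/II-1 un I-1×I-2: ff
F/II-2 un I-1×I-2: ff
F/II-3 ? I-1×I-2: ff|Ff
⇒ F over [I-1,I-2,II-1,II-2,II-3]: 3 consistent
L/I-1 aff ·: Ll
L/I-2 ? ·: ll|Ll
L/II-1 ? I-1×I-2: ll|Ll|LL
L/II-2 un I-1×I-2: ll
L/II-3 un I-1×I-2: ll
⇒ L over [I-1,I-2,II-1,II-2,II-3]: 5 consistent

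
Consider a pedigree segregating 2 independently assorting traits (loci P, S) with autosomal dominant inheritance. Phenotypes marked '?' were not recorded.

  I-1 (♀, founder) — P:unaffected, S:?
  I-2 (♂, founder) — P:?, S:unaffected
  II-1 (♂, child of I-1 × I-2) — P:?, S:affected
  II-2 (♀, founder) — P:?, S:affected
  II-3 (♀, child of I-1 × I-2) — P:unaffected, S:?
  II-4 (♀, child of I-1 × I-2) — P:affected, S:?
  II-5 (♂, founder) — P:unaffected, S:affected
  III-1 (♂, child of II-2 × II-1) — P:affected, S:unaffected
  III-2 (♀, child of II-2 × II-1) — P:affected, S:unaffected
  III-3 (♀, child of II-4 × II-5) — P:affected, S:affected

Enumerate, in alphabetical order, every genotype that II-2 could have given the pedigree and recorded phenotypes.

P/I-1 un ·: pp
P/I-2 ? ·: Pp
P/II-1 ? I-1×I-2: pp|Pp
P/II-2 ? ·: pp|Pp|PP
P/II-3 un I-1×I-2: pp
P/II-4 aff I-1×I-2: Pp
P/II-5 un ·: pp
P/III-1 aff II-2×II-1: Pp|PP
P/III-2 aff II-2×II-1: Pp|PP
P/III-3 aff II-4×II-5: Pp
⇒ P over [I-1,I-2,II-1,II-2,II-3,II-4,II-5,III-1,III-2,III-3]: 11 consistent
S/I-1 ? ·: Ss|SS
S/I-2 un ·: ss
S/II-1 aff I-1×I-2: Ss
S/II-2 aff ·: Ss
S/II-3 ? I-1×I-2: ss|Ss
S/II-4 ? I-1×I-2: ss|Ss
S/II-5 aff ·: Ss|SS
S/III-1 un II-2×II-1: ss
S/III-2 un II-2×II-1: ss
S/III-3 aff II-4×II-5: Ss|SS
⇒ S over [I-1,I-2,II-1,II-2,II-3,II-4,II-5,III-1,III-2,III-3]: 16 consistent

II-2 ∈ {PP Ss, Pp Ss, pp Ss}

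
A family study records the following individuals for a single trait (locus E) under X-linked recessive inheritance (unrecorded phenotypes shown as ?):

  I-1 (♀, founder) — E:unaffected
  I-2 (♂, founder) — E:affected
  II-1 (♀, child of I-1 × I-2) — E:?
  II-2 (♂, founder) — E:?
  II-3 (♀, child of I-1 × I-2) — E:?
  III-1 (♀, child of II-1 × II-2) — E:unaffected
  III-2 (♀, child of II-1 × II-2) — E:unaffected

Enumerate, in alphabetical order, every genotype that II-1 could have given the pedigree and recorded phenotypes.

E/I-1 un ·: X^EX^E|X^EX^e
E/I-2 aff ·: X^eY
E/II-1 ? I-1×I-2: X^EX^e|X^eX^e
E/II-2 ? ·: X^EY|X^eY
E/II-3 ? I-1×I-2: X^EX^e|X^eX^e
E/III-1 un II-1×II-2: X^EX^E|X^EX^e
E/III-2 un II-1×II-2: X^EX^E|X^EX^e
⇒ E over [I-1,I-2,II-1,II-2,II-3,III-1,III-2]: 17 consistent

II-1 ∈ {X^EX^e, X^eX^e}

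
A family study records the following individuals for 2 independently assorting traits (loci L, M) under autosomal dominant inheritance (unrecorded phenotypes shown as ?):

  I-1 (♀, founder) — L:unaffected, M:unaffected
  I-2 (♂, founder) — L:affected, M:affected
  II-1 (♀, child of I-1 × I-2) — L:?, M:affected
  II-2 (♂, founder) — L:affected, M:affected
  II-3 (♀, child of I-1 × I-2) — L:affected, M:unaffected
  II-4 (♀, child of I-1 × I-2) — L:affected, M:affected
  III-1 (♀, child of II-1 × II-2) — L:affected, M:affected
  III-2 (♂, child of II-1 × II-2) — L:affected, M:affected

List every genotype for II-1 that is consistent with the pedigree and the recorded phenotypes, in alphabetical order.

L/I-1 un ·: ll
L/I-2 aff ·: Ll|LL
L/II-1 ? I-1×I-2: ll|Ll
L/II-2 aff ·: Ll|LL
L/II-3 aff I-1×I-2: Ll
L/II-4 aff I-1×I-2: Ll
L/III-1 aff II-1×II-2: Ll|LL
L/III-2 aff II-1×II-2: Ll|LL
⇒ L over [I-1,I-2,II-1,II-2,II-3,II-4,III-1,III-2]: 18 consistent
M/I-1 un ·: mm
M/I-2 aff ·: Mm
M/II-1 aff I-1×I-2: Mm
M/II-2 aff ·: Mm|MM
M/II-3 un I-1×I-2: mm
M/II-4 aff I-1×I-2: Mm
M/III-1 aff II-1×II-2: Mm|MM
M/III-2 aff II-1×II-2: Mm|MM
⇒ M over [I-1,I-2,II-1,II-2,II-3,II-4,III-1,III-2]: 8 consistent

II-1 ∈ {Ll Mm, ll Mm}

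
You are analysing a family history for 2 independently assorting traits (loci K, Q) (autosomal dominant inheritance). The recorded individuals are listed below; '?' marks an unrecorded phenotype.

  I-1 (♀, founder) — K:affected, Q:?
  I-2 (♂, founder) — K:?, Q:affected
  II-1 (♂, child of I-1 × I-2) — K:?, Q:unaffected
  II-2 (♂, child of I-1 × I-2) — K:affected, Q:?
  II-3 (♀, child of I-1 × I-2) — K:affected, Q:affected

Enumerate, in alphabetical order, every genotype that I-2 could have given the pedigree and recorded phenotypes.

I-2 ∈ {KK Qq, Kk Qq, kk Qq}

K/I-1 aff ·: Kk|KK
K/I-2 ? ·: kk|Kk|KK
K/II-1 ? I-1×I-2: kk|Kk|KK
K/II-2 aff I-1×I-2: Kk|KK
K/II-3 aff I-1×I-2: Kk|KK
⇒ K over [I-1,I-2,II-1,II-2,II-3]: 32 consistent
Q/I-1 ? ·: qq|Qq
Q/I-2 aff ·: Qq
Q/II-1 un I-1×I-2: qq
Q/II-2 ? I-1×I-2: qq|Qq|QQ
Q/II-3 aff I-1×I-2: Qq|QQ
⇒ Q over [I-1,I-2,II-1,II-2,II-3]: 8 consistent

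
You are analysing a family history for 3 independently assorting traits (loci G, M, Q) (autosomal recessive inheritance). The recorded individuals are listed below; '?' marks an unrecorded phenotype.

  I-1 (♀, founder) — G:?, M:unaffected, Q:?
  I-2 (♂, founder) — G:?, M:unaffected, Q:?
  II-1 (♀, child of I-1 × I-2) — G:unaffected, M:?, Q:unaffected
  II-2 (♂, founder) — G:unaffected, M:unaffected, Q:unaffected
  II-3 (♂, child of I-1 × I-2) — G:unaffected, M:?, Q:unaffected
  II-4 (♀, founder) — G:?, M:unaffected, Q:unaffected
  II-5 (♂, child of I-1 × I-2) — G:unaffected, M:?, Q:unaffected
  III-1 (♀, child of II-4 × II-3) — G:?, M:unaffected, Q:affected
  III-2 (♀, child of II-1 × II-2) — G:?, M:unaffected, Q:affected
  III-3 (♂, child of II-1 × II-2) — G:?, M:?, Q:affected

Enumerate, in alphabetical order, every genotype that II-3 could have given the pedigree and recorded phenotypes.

II-3 ∈ {GG MM Qq, GG Mm Qq, GG mm Qq, Gg MM Qq, Gg Mm Qq, Gg mm Qq}

G/I-1 ? ·: GG|Gg|gg
G/I-2 ? ·: GG|Gg|gg
G/II-1 un I-1×I-2: GG|Gg
G/II-2 un ·: GG|Gg
G/II-3 un I-1×I-2: GG|Gg
G/II-4 ? ·: GG|Gg|gg
G/II-5 un I-1×I-2: GG|Gg
G/III-1 ? II-4×II-3: GG|Gg|gg
G/III-2 ? II-1×II-2: GG|Gg|gg
G/III-3 ? II-1×II-2: GG|Gg|gg
⇒ G over [I-1,I-2,II-1,II-2,II-3,II-4,II-5,III-1,III-2,III-3]: 1572 consistent
M/I-1 un ·: MM|Mm
M/I-2 un ·: MM|Mm
M/II-1 ? I-1×I-2: MM|Mm|mm
M/II-2 un ·: MM|Mm
M/II-3 ? I-1×I-2: MM|Mm|mm
M/II-4 un ·: MM|Mm
M/II-5 ? I-1×I-2: MM|Mm|mm
M/III-1 un II-4×II-3: MM|Mm
M/III-2 un II-1×II-2: MM|Mm
M/III-3 ? II-1×II-2: MM|Mm|mm
⇒ M over [I-1,I-2,II-1,II-2,II-3,II-4,II-5,III-1,III-2,III-3]: 921 consistent
Q/I-1 ? ·: QQ|Qq|qq
Q/I-2 ? ·: QQ|Qq|qq
Q/II-1 un I-1×I-2: Qq
Q/II-2 un ·: Qq
Q/II-3 un I-1×I-2: Qq
Q/II-4 un ·: Qq
Q/II-5 un I-1×I-2: QQ|Qq
Q/III-1 aff II-4×II-3: qq
Q/III-2 aff II-1×II-2: qq
Q/III-3 aff II-1×II-2: qq
⇒ Q over [I-1,I-2,II-1,II-2,II-3,II-4,II-5,III-1,III-2,III-3]: 10 consistent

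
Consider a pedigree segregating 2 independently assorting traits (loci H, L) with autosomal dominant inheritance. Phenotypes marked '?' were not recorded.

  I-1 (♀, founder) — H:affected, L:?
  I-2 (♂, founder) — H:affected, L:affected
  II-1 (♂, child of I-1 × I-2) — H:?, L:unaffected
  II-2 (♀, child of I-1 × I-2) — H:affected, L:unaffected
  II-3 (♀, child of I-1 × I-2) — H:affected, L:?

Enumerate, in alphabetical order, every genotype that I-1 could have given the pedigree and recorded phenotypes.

H/I-1 aff ·: Hh|HH
H/I-2 aff ·: Hh|HH
H/II-1 ? I-1×I-2: hh|Hh|HH
H/II-2 aff I-1×I-2: Hh|HH
H/II-3 aff I-1×I-2: Hh|HH
⇒ H over [I-1,I-2,II-1,II-2,II-3]: 29 consistent
L/I-1 ? ·: ll|Ll
L/I-2 aff ·: Ll
L/II-1 un I-1×I-2: ll
L/II-2 un I-1×I-2: ll
L/II-3 ? I-1×I-2: ll|Ll|LL
⇒ L over [I-1,I-2,II-1,II-2,II-3]: 5 consistent

I-1 ∈ {HH Ll, HH ll, Hh Ll, Hh ll}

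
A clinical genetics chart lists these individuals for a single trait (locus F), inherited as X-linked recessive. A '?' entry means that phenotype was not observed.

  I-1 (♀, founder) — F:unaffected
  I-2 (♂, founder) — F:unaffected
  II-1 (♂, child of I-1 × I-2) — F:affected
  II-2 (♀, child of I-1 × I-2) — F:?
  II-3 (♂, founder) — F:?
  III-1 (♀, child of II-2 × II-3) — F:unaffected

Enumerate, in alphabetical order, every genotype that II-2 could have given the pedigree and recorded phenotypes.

II-2 ∈ {X^FX^F, X^FX^f}

F/I-1 un ·: X^FX^f
F/I-2 un ·: X^FY
F/II-1 aff I-1×I-2: X^fY
F/II-2 ? I-1×I-2: X^FX^F|X^FX^f
F/II-3 ? ·: X^FY|X^fY
F/III-1 un II-2×II-3: X^FX^F|X^FX^f
⇒ F over [I-1,I-2,II-1,II-2,II-3,III-1]: 5 consistent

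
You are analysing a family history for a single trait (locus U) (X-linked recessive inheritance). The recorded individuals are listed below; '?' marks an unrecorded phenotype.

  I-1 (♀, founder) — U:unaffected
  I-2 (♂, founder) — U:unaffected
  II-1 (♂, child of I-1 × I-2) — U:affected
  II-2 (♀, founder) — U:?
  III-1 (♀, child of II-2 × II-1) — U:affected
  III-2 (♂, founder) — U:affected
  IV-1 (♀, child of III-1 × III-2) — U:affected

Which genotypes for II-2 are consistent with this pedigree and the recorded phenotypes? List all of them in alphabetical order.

II-2 ∈ {X^UX^u, X^uX^u}

U/I-1 un ·: X^UX^u
U/I-2 un ·: X^UY
U/II-1 aff I-1×I-2: X^uY
U/II-2 ? ·: X^UX^u|X^uX^u
U/III-1 aff II-2×II-1: X^uX^u
U/III-2 aff ·: X^uY
U/IV-1 aff III-1×III-2: X^uX^u
⇒ U over [I-1,I-2,II-1,II-2,III-1,III-2,IV-1]: 2 consistent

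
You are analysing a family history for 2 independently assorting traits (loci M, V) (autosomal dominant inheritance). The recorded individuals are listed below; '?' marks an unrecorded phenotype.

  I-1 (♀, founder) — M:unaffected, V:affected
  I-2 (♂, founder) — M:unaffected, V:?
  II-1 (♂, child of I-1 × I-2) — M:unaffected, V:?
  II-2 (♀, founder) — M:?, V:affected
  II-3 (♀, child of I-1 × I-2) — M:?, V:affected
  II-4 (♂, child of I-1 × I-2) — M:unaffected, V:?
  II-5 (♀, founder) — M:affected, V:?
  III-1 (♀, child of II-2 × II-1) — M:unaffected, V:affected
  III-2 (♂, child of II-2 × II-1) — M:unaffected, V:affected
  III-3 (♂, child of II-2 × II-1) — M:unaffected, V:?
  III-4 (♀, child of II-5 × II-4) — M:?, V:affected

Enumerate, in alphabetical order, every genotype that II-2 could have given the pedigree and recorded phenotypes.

II-2 ∈ {Mm VV, Mm Vv, mm VV, mm Vv}

M/I-1 un ·: mm
M/I-2 un ·: mm
M/II-1 un I-1×I-2: mm
M/II-2 ? ·: mm|Mm
M/II-3 ? I-1×I-2: mm
M/II-4 un I-1×I-2: mm
M/II-5 aff ·: Mm|MM
M/III-1 un II-2×II-1: mm
M/III-2 un II-2×II-1: mm
M/III-3 un II-2×II-1: mm
M/III-4 ? II-5×II-4: mm|Mm
⇒ M over [I-1,I-2,II-1,II-2,II-3,II-4,II-5,III-1,III-2,III-3,III-4]: 6 consistent
V/I-1 aff ·: Vv|VV
V/I-2 ? ·: vv|Vv|VV
V/II-1 ? I-1×I-2: vv|Vv|VV
V/II-2 aff ·: Vv|VV
V/II-3 aff I-1×I-2: Vv|VV
V/II-4 ? I-1×I-2: vv|Vv|VV
V/II-5 ? ·: vv|Vv|VV
V/III-1 aff II-2×II-1: Vv|VV
V/III-2 aff II-2×II-1: Vv|VV
V/III-3 ? II-2×II-1: vv|Vv|VV
V/III-4 aff II-5×II-4: Vv|VV
⇒ V over [I-1,I-2,II-1,II-2,II-3,II-4,II-5,III-1,III-2,III-3,III-4]: 2045 consistent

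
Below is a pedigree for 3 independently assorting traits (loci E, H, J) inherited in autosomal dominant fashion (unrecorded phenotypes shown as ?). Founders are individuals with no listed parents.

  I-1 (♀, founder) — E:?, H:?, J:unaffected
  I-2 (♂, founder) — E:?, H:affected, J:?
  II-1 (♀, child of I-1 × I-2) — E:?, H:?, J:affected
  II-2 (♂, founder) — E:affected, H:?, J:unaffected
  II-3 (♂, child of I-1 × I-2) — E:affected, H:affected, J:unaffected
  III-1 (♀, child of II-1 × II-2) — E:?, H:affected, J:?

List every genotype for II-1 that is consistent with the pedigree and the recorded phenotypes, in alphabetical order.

II-1 ∈ {EE HH Jj, EE Hh Jj, EE hh Jj, Ee HH Jj, Ee Hh Jj, Ee hh Jj, ee HH Jj, ee Hh Jj, ee hh Jj}

E/I-1 ? ·: ee|Ee|EE
E/I-2 ? ·: ee|Ee|EE
E/II-1 ? I-1×I-2: ee|Ee|EE
E/II-2 aff ·: Ee|EE
E/II-3 aff I-1×I-2: Ee|EE
E/III-1 ? II-1×II-2: ee|Ee|EE
⇒ E over [I-1,I-2,II-1,II-2,II-3,III-1]: 83 consistent
H/I-1 ? ·: hh|Hh|HH
H/I-2 aff ·: Hh|HH
H/II-1 ? I-1×I-2: hh|Hh|HH
H/II-2 ? ·: hh|Hh|HH
H/II-3 aff I-1×I-2: Hh|HH
H/III-1 aff II-1×II-2: Hh|HH
⇒ H over [I-1,I-2,II-1,II-2,II-3,III-1]: 74 consistent
J/I-1 un ·: jj
J/I-2 ? ·: Jj
J/II-1 aff I-1×I-2: Jj
J/II-2 un ·: jj
J/II-3 un I-1×I-2: jj
J/III-1 ? II-1×II-2: jj|Jj
⇒ J over [I-1,I-2,II-1,II-2,II-3,III-1]: 2 consistent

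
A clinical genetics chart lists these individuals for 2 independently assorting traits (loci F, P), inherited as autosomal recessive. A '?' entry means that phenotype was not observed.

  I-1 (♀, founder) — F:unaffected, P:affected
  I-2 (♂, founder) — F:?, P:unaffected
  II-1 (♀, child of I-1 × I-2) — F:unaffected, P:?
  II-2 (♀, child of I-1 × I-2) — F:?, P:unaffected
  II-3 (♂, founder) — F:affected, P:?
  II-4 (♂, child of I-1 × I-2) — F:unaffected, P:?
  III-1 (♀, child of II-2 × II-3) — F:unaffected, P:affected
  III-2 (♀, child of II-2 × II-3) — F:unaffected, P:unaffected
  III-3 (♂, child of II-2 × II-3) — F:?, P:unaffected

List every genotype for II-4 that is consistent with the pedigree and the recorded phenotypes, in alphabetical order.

II-4 ∈ {FF Pp, FF pp, Ff Pp, Ff pp}

F/I-1 un ·: FF|Ff
F/I-2 ? ·: FF|Ff|ff
F/II-1 un I-1×I-2: FF|Ff
F/II-2 ? I-1×I-2: FF|Ff
F/II-3 aff ·: ff
F/II-4 un I-1×I-2: FF|Ff
F/III-1 un II-2×II-3: Ff
F/III-2 un II-2×II-3: Ff
F/III-3 ? II-2×II-3: Ff|ff
⇒ F over [I-1,I-2,II-1,II-2,II-3,II-4,III-1,III-2,III-3]: 41 consistent
P/I-1 aff ·: pp
P/I-2 un ·: PP|Pp
P/II-1 ? I-1×I-2: Pp|pp
P/II-2 un I-1×I-2: Pp
P/II-3 ? ·: Pp|pp
P/II-4 ? I-1×I-2: Pp|pp
P/III-1 aff II-2×II-3: pp
P/III-2 un II-2×II-3: PP|Pp
P/III-3 un II-2×II-3: PP|Pp
⇒ P over [I-1,I-2,II-1,II-2,II-3,II-4,III-1,III-2,III-3]: 25 consistent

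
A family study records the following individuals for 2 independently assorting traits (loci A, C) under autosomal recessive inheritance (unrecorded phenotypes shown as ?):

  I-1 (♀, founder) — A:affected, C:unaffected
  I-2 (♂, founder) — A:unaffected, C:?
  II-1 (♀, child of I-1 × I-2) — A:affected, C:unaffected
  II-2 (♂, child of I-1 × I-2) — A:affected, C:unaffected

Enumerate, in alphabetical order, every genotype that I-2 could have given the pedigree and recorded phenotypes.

A/I-1 aff ·: aa
A/I-2 un ·: Aa
A/II-1 aff I-1×I-2: aa
A/II-2 aff I-1×I-2: aa
⇒ A over [I-1,I-2,II-1,II-2]: 1 consistent
C/I-1 un ·: CC|Cc
C/I-2 ? ·: CC|Cc|cc
C/II-1 un I-1×I-2: CC|Cc
C/II-2 un I-1×I-2: CC|Cc
⇒ C over [I-1,I-2,II-1,II-2]: 15 consistent

I-2 ∈ {Aa CC, Aa Cc, Aa cc}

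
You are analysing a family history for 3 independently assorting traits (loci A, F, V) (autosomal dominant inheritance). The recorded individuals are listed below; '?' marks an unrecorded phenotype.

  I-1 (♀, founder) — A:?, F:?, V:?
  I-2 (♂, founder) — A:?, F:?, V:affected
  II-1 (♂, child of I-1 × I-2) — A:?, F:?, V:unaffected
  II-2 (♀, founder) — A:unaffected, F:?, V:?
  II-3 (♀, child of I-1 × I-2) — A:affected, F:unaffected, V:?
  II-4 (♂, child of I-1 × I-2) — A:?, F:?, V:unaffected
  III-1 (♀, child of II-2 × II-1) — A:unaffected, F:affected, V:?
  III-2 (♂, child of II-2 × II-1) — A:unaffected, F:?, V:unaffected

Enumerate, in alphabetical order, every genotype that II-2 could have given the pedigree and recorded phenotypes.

A/I-1 ? ·: aa|Aa|AA
A/I-2 ? ·: aa|Aa|AA
A/II-1 ? I-1×I-2: aa|Aa
A/II-2 un ·: aa
A/II-3 aff I-1×I-2: Aa|AA
A/II-4 ? I-1×I-2: aa|Aa|AA
A/III-1 un II-2×II-1: aa
A/III-2 un II-2×II-1: aa
⇒ A over [I-1,I-2,II-1,II-2,II-3,II-4,III-1,III-2]: 30 consistent
F/I-1 ? ·: ff|Ff
F/I-2 ? ·: ff|Ff
F/II-1 ? I-1×I-2: ff|Ff|FF
F/II-2 ? ·: ff|Ff|FF
F/II-3 un I-1×I-2: ff
F/II-4 ? I-1×I-2: ff|Ff|FF
F/III-1 aff II-2×II-1: Ff|FF
F/III-2 ? II-2×II-1: ff|Ff|FF
⇒ F over [I-1,I-2,II-1,II-2,II-3,II-4,III-1,III-2]: 126 consistent
V/I-1 ? ·: vv|Vv
V/I-2 aff ·: Vv
V/II-1 un I-1×I-2: vv
V/II-2 ? ·: vv|Vv
V/II-3 ? I-1×I-2: vv|Vv|VV
V/II-4 un I-1×I-2: vv
V/III-1 ? II-2×II-1: vv|Vv
V/III-2 un II-2×II-1: vv
⇒ V over [I-1,I-2,II-1,II-2,II-3,II-4,III-1,III-2]: 15 consistent

II-2 ∈ {aa FF Vv, aa FF vv, aa Ff Vv, aa Ff vv, aa ff Vv, aa ff vv}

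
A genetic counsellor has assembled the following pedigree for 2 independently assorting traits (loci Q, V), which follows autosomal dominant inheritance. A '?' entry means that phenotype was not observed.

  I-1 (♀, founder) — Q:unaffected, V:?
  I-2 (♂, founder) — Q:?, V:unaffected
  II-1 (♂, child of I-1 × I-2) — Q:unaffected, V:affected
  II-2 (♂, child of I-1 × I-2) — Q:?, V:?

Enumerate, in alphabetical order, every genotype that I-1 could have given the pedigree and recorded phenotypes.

I-1 ∈ {qq VV, qq Vv}

Q/I-1 un ·: qq
Q/I-2 ? ·: qq|Qq
Q/II-1 un I-1×I-2: qq
Q/II-2 ? I-1×I-2: qq|Qq
⇒ Q over [I-1,I-2,II-1,II-2]: 3 consistent
V/I-1 ? ·: Vv|VV
V/I-2 un ·: vv
V/II-1 aff I-1×I-2: Vv
V/II-2 ? I-1×I-2: vv|Vv
⇒ V over [I-1,I-2,II-1,II-2]: 3 consistent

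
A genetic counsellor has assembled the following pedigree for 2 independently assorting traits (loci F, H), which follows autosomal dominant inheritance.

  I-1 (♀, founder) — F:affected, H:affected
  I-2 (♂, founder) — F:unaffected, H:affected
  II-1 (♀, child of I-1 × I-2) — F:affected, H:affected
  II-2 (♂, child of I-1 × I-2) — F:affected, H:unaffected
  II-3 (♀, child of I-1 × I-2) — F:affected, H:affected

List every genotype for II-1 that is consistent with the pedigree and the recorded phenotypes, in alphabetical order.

II-1 ∈ {Ff HH, Ff Hh}

F/I-1 aff ·: Ff|FF
F/I-2 un ·: ff
F/II-1 aff I-1×I-2: Ff
F/II-2 aff I-1×I-2: Ff
F/II-3 aff I-1×I-2: Ff
⇒ F over [I-1,I-2,II-1,II-2,II-3]: 2 consistent
H/I-1 aff ·: Hh
H/I-2 aff ·: Hh
H/II-1 aff I-1×I-2: Hh|HH
H/II-2 un I-1×I-2: hh
H/II-3 aff I-1×I-2: Hh|HH
⇒ H over [I-1,I-2,II-1,II-2,II-3]: 4 consistent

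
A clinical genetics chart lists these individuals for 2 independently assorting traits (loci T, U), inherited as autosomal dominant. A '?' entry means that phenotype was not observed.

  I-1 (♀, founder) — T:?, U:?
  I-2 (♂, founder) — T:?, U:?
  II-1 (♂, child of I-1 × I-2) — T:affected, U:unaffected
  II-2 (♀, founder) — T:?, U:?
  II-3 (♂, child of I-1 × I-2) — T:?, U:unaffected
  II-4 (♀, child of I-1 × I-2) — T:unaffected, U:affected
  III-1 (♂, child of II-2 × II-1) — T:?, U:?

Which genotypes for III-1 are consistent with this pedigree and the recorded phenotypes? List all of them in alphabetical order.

III-1 ∈ {TT Uu, TT uu, Tt Uu, Tt uu, tt Uu, tt uu}

T/I-1 ? ·: tt|Tt
T/I-2 ? ·: tt|Tt
T/II-1 aff I-1×I-2: Tt|TT
T/II-2 ? ·: tt|Tt|TT
T/II-3 ? I-1×I-2: tt|Tt|TT
T/II-4 un I-1×I-2: tt
T/III-1 ? II-2×II-1: tt|Tt|TT
⇒ T over [I-1,I-2,II-1,II-2,II-3,II-4,III-1]: 61 consistent
U/I-1 ? ·: uu|Uu
U/I-2 ? ·: uu|Uu
U/II-1 un I-1×I-2: uu
U/II-2 ? ·: uu|Uu|UU
U/II-3 un I-1×I-2: uu
U/II-4 aff I-1×I-2: Uu|UU
U/III-1 ? II-2×II-1: uu|Uu
⇒ U over [I-1,I-2,II-1,II-2,II-3,II-4,III-1]: 16 consistent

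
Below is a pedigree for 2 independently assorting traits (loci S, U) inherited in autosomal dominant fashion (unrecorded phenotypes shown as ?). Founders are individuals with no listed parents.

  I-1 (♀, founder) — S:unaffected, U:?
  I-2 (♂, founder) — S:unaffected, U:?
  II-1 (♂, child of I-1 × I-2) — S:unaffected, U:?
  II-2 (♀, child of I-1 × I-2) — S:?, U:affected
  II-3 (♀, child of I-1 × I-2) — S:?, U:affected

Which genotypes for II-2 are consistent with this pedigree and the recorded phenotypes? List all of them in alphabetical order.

II-2 ∈ {ss UU, ss Uu}

S/I-1 un ·: ss
S/I-2 un ·: ss
S/II-1 un I-1×I-2: ss
S/II-2 ? I-1×I-2: ss
S/II-3 ? I-1×I-2: ss
⇒ S over [I-1,I-2,II-1,II-2,II-3]: 1 consistent
U/I-1 ? ·: uu|Uu|UU
U/I-2 ? ·: uu|Uu|UU
U/II-1 ? I-1×I-2: uu|Uu|UU
U/II-2 aff I-1×I-2: Uu|UU
U/II-3 aff I-1×I-2: Uu|UU
⇒ U over [I-1,I-2,II-1,II-2,II-3]: 35 consistent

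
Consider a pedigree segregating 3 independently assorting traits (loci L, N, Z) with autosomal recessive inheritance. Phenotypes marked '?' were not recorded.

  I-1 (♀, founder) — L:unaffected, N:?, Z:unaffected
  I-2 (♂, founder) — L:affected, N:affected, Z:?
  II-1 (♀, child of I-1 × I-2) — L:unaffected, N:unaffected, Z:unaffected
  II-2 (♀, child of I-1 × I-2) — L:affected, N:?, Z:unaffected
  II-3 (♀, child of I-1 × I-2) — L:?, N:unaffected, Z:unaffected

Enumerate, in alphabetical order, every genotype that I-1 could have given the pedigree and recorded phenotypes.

I-1 ∈ {Ll NN ZZ, Ll NN Zz, Ll Nn ZZ, Ll Nn Zz}

L/I-1 un ·: Ll
L/I-2 aff ·: ll
L/II-1 un I-1×I-2: Ll
L/II-2 aff I-1×I-2: ll
L/II-3 ? I-1×I-2: Ll|ll
⇒ L over [I-1,I-2,II-1,II-2,II-3]: 2 consistent
N/I-1 ? ·: NN|Nn
N/I-2 aff ·: nn
N/II-1 un I-1×I-2: Nn
N/II-2 ? I-1×I-2: Nn|nn
N/II-3 un I-1×I-2: Nn
⇒ N over [I-1,I-2,II-1,II-2,II-3]: 3 consistent
Z/I-1 un ·: ZZ|Zz
Z/I-2 ? ·: ZZ|Zz|zz
Z/II-1 un I-1×I-2: ZZ|Zz
Z/II-2 un I-1×I-2: ZZ|Zz
Z/II-3 un I-1×I-2: ZZ|Zz
⇒ Z over [I-1,I-2,II-1,II-2,II-3]: 27 consistent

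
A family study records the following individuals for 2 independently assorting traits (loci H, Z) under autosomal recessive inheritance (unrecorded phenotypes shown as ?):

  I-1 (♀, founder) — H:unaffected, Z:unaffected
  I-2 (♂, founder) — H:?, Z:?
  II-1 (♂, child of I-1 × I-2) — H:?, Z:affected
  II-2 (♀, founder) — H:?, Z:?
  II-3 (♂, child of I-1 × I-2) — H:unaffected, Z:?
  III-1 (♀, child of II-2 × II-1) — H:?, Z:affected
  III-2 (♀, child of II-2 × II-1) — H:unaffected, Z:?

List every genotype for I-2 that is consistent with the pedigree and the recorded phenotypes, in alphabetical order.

I-2 ∈ {HH Zz, HH zz, Hh Zz, Hh zz, hh Zz, hh zz}

H/I-1 un ·: HH|Hh
H/I-2 ? ·: HH|Hh|hh
H/II-1 ? I-1×I-2: HH|Hh|hh
H/II-2 ? ·: HH|Hh|hh
H/II-3 un I-1×I-2: HH|Hh
H/III-1 ? II-2×II-1: HH|Hh|hh
H/III-2 un II-2×II-1: HH|Hh
⇒ H over [I-1,I-2,II-1,II-2,II-3,III-1,III-2]: 147 consistent
Z/I-1 un ·: Zz
Z/I-2 ? ·: Zz|zz
Z/II-1 aff I-1×I-2: zz
Z/II-2 ? ·: Zz|zz
Z/II-3 ? I-1×I-2: ZZ|Zz|zz
Z/III-1 aff II-2×II-1: zz
Z/III-2 ? II-2×II-1: Zz|zz
⇒ Z over [I-1,I-2,II-1,II-2,II-3,III-1,III-2]: 15 consistent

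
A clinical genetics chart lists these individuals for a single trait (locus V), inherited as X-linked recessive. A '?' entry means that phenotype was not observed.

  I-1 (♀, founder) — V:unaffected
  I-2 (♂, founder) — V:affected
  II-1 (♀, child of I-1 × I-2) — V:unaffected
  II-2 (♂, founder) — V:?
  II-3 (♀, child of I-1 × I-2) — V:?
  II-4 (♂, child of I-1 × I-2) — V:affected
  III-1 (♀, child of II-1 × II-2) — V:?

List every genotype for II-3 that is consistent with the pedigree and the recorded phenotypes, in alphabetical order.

V/I-1 un ·: X^VX^v
V/I-2 aff ·: X^vY
V/II-1 un I-1×I-2: X^VX^v
V/II-2 ? ·: X^VY|X^vY
V/II-3 ? I-1×I-2: X^VX^v|X^vX^v
V/II-4 aff I-1×I-2: X^vY
V/III-1 ? II-1×II-2: X^VX^V|X^VX^v|X^vX^v
⇒ V over [I-1,I-2,II-1,II-2,II-3,II-4,III-1]: 8 consistent

II-3 ∈ {X^VX^v, X^vX^v}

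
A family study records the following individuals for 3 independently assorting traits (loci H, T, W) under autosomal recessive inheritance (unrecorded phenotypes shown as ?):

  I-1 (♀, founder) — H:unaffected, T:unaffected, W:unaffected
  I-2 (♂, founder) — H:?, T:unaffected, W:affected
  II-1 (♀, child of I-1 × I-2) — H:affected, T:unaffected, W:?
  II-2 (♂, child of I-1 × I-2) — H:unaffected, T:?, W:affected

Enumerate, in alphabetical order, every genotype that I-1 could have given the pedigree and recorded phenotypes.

I-1 ∈ {Hh TT Ww, Hh Tt Ww}

H/I-1 un ·: Hh
H/I-2 ? ·: Hh|hh
H/II-1 aff I-1×I-2: hh
H/II-2 un I-1×I-2: HH|Hh
⇒ H over [I-1,I-2,II-1,II-2]: 3 consistent
T/I-1 un ·: TT|Tt
T/I-2 un ·: TT|Tt
T/II-1 un I-1×I-2: TT|Tt
T/II-2 ? I-1×I-2: TT|Tt|tt
⇒ T over [I-1,I-2,II-1,II-2]: 15 consistent
W/I-1 un ·: Ww
W/I-2 aff ·: ww
W/II-1 ? I-1×I-2: Ww|ww
W/II-2 aff I-1×I-2: ww
⇒ W over [I-1,I-2,II-1,II-2]: 2 consistent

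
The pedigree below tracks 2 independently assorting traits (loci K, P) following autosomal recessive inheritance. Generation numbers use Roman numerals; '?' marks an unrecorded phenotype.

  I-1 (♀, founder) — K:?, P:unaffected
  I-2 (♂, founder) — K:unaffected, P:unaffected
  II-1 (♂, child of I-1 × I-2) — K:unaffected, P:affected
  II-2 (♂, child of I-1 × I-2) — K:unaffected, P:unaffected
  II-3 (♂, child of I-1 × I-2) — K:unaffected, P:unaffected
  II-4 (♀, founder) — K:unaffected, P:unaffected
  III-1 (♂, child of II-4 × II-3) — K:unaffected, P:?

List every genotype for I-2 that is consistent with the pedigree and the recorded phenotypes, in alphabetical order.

I-2 ∈ {KK Pp, Kk Pp}

K/I-1 ? ·: KK|Kk|kk
K/I-2 un ·: KK|Kk
K/II-1 un I-1×I-2: KK|Kk
K/II-2 un I-1×I-2: KK|Kk
K/II-3 un I-1×I-2: KK|Kk
K/II-4 un ·: KK|Kk
K/III-1 un II-4×II-3: KK|Kk
⇒ K over [I-1,I-2,II-1,II-2,II-3,II-4,III-1]: 95 consistent
P/I-1 un ·: Pp
P/I-2 un ·: Pp
P/II-1 aff I-1×I-2: pp
P/II-2 un I-1×I-2: PP|Pp
P/II-3 un I-1×I-2: PP|Pp
P/II-4 un ·: PP|Pp
P/III-1 ? II-4×II-3: PP|Pp|pp
⇒ P over [I-1,I-2,II-1,II-2,II-3,II-4,III-1]: 16 consistent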